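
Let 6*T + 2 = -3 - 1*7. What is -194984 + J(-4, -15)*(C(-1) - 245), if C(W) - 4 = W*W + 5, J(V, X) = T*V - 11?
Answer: -194279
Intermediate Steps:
T = -2 (T = -1/3 + (-3 - 1*7)/6 = -1/3 + (-3 - 7)/6 = -1/3 + (1/6)*(-10) = -1/3 - 5/3 = -2)
J(V, X) = -11 - 2*V (J(V, X) = -2*V - 11 = -11 - 2*V)
C(W) = 9 + W**2 (C(W) = 4 + (W*W + 5) = 4 + (W**2 + 5) = 4 + (5 + W**2) = 9 + W**2)
-194984 + J(-4, -15)*(C(-1) - 245) = -194984 + (-11 - 2*(-4))*((9 + (-1)**2) - 245) = -194984 + (-11 + 8)*((9 + 1) - 245) = -194984 - 3*(10 - 245) = -194984 - 3*(-235) = -194984 + 705 = -194279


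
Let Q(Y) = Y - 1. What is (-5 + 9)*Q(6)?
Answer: 20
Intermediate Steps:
Q(Y) = -1 + Y
(-5 + 9)*Q(6) = (-5 + 9)*(-1 + 6) = 4*5 = 20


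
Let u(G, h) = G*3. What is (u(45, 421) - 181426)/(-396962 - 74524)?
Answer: 181291/471486 ≈ 0.38451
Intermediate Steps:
u(G, h) = 3*G
(u(45, 421) - 181426)/(-396962 - 74524) = (3*45 - 181426)/(-396962 - 74524) = (135 - 181426)/(-471486) = -181291*(-1/471486) = 181291/471486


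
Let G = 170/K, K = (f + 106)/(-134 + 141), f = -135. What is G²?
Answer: 1416100/841 ≈ 1683.8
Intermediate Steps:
K = -29/7 (K = (-135 + 106)/(-134 + 141) = -29/7 ≈ -4.1429)
G = -1190/29 (G = 170/(-29/7) = 170*(-7/29) = -1190/29 ≈ -41.034)
G² = (-1190/29)² = 1416100/841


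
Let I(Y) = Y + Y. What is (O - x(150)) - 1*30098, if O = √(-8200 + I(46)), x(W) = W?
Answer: -30248 + 2*I*√2027 ≈ -30248.0 + 90.044*I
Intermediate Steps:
I(Y) = 2*Y
O = 2*I*√2027 (O = √(-8200 + 2*46) = √(-8200 + 92) = √(-8108) = 2*I*√2027 ≈ 90.044*I)
(O - x(150)) - 1*30098 = (2*I*√2027 - 1*150) - 1*30098 = (2*I*√2027 - 150) - 30098 = (-150 + 2*I*√2027) - 30098 = -30248 + 2*I*√2027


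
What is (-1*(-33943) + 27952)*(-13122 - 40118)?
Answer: -3295289800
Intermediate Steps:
(-1*(-33943) + 27952)*(-13122 - 40118) = (33943 + 27952)*(-53240) = 61895*(-53240) = -3295289800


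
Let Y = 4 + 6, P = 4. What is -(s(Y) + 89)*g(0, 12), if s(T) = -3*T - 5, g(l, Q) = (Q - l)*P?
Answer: -2592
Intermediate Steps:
g(l, Q) = -4*l + 4*Q (g(l, Q) = (Q - l)*4 = -4*l + 4*Q)
Y = 10
s(T) = -5 - 3*T
-(s(Y) + 89)*g(0, 12) = -((-5 - 3*10) + 89)*(-4*0 + 4*12) = -((-5 - 30) + 89)*(0 + 48) = -(-35 + 89)*48 = -54*48 = -1*2592 = -2592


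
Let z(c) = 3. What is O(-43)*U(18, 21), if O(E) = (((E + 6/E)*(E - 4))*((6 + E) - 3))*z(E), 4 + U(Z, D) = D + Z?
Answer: -366177000/43 ≈ -8.5157e+6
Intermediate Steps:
U(Z, D) = -4 + D + Z (U(Z, D) = -4 + (D + Z) = -4 + D + Z)
O(E) = 3*(-4 + E)*(3 + E)*(E + 6/E) (O(E) = (((E + 6/E)*(E - 4))*((6 + E) - 3))*3 = (((E + 6/E)*(-4 + E))*(3 + E))*3 = (((-4 + E)*(E + 6/E))*(3 + E))*3 = ((-4 + E)*(3 + E)*(E + 6/E))*3 = 3*(-4 + E)*(3 + E)*(E + 6/E))
O(-43)*U(18, 21) = (-18 - 216/(-43) - 18*(-43) - 3*(-43)² + 3*(-43)³)*(-4 + 21 + 18) = (-18 - 216*(-1/43) + 774 - 3*1849 + 3*(-79507))*35 = (-18 + 216/43 + 774 - 5547 - 238521)*35 = -10462200/43*35 = -366177000/43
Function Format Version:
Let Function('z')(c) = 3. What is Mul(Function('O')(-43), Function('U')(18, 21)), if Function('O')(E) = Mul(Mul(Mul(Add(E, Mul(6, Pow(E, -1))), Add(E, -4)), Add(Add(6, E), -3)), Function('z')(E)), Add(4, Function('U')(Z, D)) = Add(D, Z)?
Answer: Rational(-366177000, 43) ≈ -8.5157e+6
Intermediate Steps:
Function('U')(Z, D) = Add(-4, D, Z) (Function('U')(Z, D) = Add(-4, Add(D, Z)) = Add(-4, D, Z))
Function('O')(E) = Mul(3, Add(-4, E), Add(3, E), Add(E, Mul(6, Pow(E, -1)))) (Function('O')(E) = Mul(Mul(Mul(Add(E, Mul(6, Pow(E, -1))), Add(E, -4)), Add(Add(6, E), -3)), 3) = Mul(Mul(Mul(Add(E, Mul(6, Pow(E, -1))), Add(-4, E)), Add(3, E)), 3) = Mul(Mul(Mul(Add(-4, E), Add(E, Mul(6, Pow(E, -1)))), Add(3, E)), 3) = Mul(Mul(Add(-4, E), Add(3, E), Add(E, Mul(6, Pow(E, -1)))), 3) = Mul(3, Add(-4, E), Add(3, E), Add(E, Mul(6, Pow(E, -1)))))
Mul(Function('O')(-43), Function('U')(18, 21)) = Mul(Add(-18, Mul(-216, Pow(-43, -1)), Mul(-18, -43), Mul(-3, Pow(-43, 2)), Mul(3, Pow(-43, 3))), Add(-4, 21, 18)) = Mul(Add(-18, Mul(-216, Rational(-1, 43)), 774, Mul(-3, 1849), Mul(3, -79507)), 35) = Mul(Add(-18, Rational(216, 43), 774, -5547, -238521), 35) = Mul(Rational(-10462200, 43), 35) = Rational(-366177000, 43)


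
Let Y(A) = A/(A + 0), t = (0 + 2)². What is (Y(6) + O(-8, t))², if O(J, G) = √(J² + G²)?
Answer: 81 + 8*√5 ≈ 98.889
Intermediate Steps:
t = 4 (t = 2² = 4)
Y(A) = 1 (Y(A) = A/A = 1)
O(J, G) = √(G² + J²)
(Y(6) + O(-8, t))² = (1 + √(4² + (-8)²))² = (1 + √(16 + 64))² = (1 + √80)² = (1 + 4*√5)²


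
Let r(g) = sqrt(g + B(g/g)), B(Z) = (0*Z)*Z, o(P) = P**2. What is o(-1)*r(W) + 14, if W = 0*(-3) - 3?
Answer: 14 + I*sqrt(3) ≈ 14.0 + 1.732*I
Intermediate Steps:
W = -3 (W = 0 - 3 = -3)
B(Z) = 0 (B(Z) = 0*Z = 0)
r(g) = sqrt(g) (r(g) = sqrt(g + 0) = sqrt(g))
o(-1)*r(W) + 14 = (-1)**2*sqrt(-3) + 14 = 1*(I*sqrt(3)) + 14 = I*sqrt(3) + 14 = 14 + I*sqrt(3)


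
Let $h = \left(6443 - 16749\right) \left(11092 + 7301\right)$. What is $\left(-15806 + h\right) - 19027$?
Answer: $-189593091$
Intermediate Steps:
$h = -189558258$ ($h = \left(-10306\right) 18393 = -189558258$)
$\left(-15806 + h\right) - 19027 = \left(-15806 - 189558258\right) - 19027 = -189574064 - 19027 = -189593091$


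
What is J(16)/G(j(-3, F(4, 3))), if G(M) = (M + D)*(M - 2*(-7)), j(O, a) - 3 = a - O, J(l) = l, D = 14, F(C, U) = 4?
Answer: 1/36 ≈ 0.027778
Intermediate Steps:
j(O, a) = 3 + a - O (j(O, a) = 3 + (a - O) = 3 + a - O)
G(M) = (14 + M)² (G(M) = (M + 14)*(M - 2*(-7)) = (14 + M)*(M + 14) = (14 + M)*(14 + M) = (14 + M)²)
J(16)/G(j(-3, F(4, 3))) = 16/(196 + (3 + 4 - 1*(-3))² + 28*(3 + 4 - 1*(-3))) = 16/(196 + (3 + 4 + 3)² + 28*(3 + 4 + 3)) = 16/(196 + 10² + 28*10) = 16/(196 + 100 + 280) = 16/576 = 16*(1/576) = 1/36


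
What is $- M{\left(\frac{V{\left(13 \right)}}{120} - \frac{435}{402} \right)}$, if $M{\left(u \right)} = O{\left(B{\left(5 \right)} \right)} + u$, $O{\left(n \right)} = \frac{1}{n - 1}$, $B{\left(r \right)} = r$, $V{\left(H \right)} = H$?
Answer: $\frac{5819}{8040} \approx 0.72376$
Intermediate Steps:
$O{\left(n \right)} = \frac{1}{-1 + n}$
$M{\left(u \right)} = \frac{1}{4} + u$ ($M{\left(u \right)} = \frac{1}{-1 + 5} + u = \frac{1}{4} + u$)
$- M{\left(\frac{V{\left(13 \right)}}{120} - \frac{435}{402} \right)} = - (\frac{1}{4} + \left(\frac{13}{120} - \frac{435}{402}\right)) = - (\frac{1}{4} + \left(13 \cdot \frac{1}{120} - \frac{145}{134}\right)) = - (\frac{1}{4} + \left(\frac{13}{120} - \frac{145}{134}\right)) = - (\frac{1}{4} - \frac{7829}{8040}) = \left(-1\right) \left(- \frac{5819}{8040}\right) = \frac{5819}{8040}$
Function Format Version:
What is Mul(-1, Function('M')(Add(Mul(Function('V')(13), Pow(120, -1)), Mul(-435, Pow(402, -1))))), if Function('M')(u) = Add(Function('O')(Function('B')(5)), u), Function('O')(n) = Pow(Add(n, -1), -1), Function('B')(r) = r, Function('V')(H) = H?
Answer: Rational(5819, 8040) ≈ 0.72376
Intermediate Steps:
Function('O')(n) = Pow(Add(-1, n), -1)
Function('M')(u) = Add(Rational(1, 4), u) (Function('M')(u) = Add(Pow(Add(-1, 5), -1), u) = Add(Pow(4, -1), u) = Add(Rational(1, 4), u))
Mul(-1, Function('M')(Add(Mul(Function('V')(13), Pow(120, -1)), Mul(-435, Pow(402, -1))))) = Mul(-1, Add(Rational(1, 4), Add(Mul(13, Pow(120, -1)), Mul(-435, Pow(402, -1))))) = Mul(-1, Add(Rational(1, 4), Add(Mul(13, Rational(1, 120)), Mul(-435, Rational(1, 402))))) = Mul(-1, Add(Rational(1, 4), Add(Rational(13, 120), Rational(-145, 134)))) = Mul(-1, Add(Rational(1, 4), Rational(-7829, 8040))) = Mul(-1, Rational(-5819, 8040)) = Rational(5819, 8040)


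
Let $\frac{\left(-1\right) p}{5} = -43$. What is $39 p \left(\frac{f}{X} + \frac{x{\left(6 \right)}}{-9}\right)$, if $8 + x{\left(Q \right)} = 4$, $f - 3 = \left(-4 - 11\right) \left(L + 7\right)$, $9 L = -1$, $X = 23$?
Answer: $- \frac{2266745}{69} \approx -32851.0$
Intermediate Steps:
$p = 215$ ($p = \left(-5\right) \left(-43\right) = 215$)
$L = - \frac{1}{9}$ ($L = \frac{1}{9} \left(-1\right) = - \frac{1}{9} \approx -0.11111$)
$f = - \frac{301}{3}$ ($f = 3 + \left(-4 - 11\right) \left(- \frac{1}{9} + 7\right) = 3 - \frac{310}{3} = - \frac{301}{3} \approx -100.33$)
$x{\left(Q \right)} = -4$ ($x{\left(Q \right)} = -8 + 4 = -4$)
$39 p \left(\frac{f}{X} + \frac{x{\left(6 \right)}}{-9}\right) = 39 \cdot 215 \left(- \frac{301}{3 \cdot 23} - \frac{4}{-9}\right) = 8385 \left(\left(- \frac{301}{3}\right) \frac{1}{23} - - \frac{4}{9}\right) = 8385 \left(- \frac{301}{69} + \frac{4}{9}\right) = 8385 \left(- \frac{811}{207}\right) = - \frac{2266745}{69}$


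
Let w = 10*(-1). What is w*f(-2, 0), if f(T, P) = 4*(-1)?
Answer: 40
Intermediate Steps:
w = -10
f(T, P) = -4
w*f(-2, 0) = -10*(-4) = 40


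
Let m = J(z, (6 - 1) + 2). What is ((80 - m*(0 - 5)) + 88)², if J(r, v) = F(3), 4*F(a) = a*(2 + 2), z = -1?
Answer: 33489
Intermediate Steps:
F(a) = a (F(a) = (a*(2 + 2))/4 = (a*4)/4 = (4*a)/4 = a)
J(r, v) = 3
m = 3
((80 - m*(0 - 5)) + 88)² = ((80 - 3*(0 - 5)) + 88)² = ((80 - 3*(-5)) + 88)² = ((80 - 1*(-15)) + 88)² = ((80 + 15) + 88)² = (95 + 88)² = 183² = 33489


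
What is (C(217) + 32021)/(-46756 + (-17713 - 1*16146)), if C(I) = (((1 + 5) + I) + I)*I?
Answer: -127501/80615 ≈ -1.5816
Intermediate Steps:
C(I) = I*(6 + 2*I) (C(I) = ((6 + I) + I)*I = (6 + 2*I)*I = I*(6 + 2*I))
(C(217) + 32021)/(-46756 + (-17713 - 1*16146)) = (2*217*(3 + 217) + 32021)/(-46756 + (-17713 - 1*16146)) = (2*217*220 + 32021)/(-46756 + (-17713 - 16146)) = (95480 + 32021)/(-46756 - 33859) = 127501/(-80615) = 127501*(-1/80615) = -127501/80615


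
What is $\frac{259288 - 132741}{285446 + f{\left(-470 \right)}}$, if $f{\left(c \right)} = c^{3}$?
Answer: $- \frac{126547}{103537554} \approx -0.0012222$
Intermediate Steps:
$\frac{259288 - 132741}{285446 + f{\left(-470 \right)}} = \frac{259288 - 132741}{285446 + \left(-470\right)^{3}} = \frac{126547}{285446 - 103823000} = \frac{126547}{-103537554} = 126547 \left(- \frac{1}{103537554}\right) = - \frac{126547}{103537554}$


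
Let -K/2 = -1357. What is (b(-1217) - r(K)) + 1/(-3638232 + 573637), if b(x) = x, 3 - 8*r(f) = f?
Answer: -21528779883/24516760 ≈ -878.13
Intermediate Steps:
K = 2714 (K = -2*(-1357) = 2714)
r(f) = 3/8 - f/8
(b(-1217) - r(K)) + 1/(-3638232 + 573637) = (-1217 - (3/8 - 1/8*2714)) + 1/(-3638232 + 573637) = (-1217 - (3/8 - 1357/4)) + 1/(-3064595) = (-1217 - 1*(-2711/8)) - 1/3064595 = (-1217 + 2711/8) - 1/3064595 = -7025/8 - 1/3064595 = -21528779883/24516760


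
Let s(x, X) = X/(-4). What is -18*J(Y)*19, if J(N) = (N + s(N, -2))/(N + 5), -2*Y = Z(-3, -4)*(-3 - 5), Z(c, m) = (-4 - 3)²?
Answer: -22401/67 ≈ -334.34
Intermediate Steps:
Z(c, m) = 49 (Z(c, m) = (-7)² = 49)
s(x, X) = -X/4 (s(x, X) = X*(-¼) = -X/4)
Y = 196 (Y = -49*(-3 - 5)/2 = -49*(-8)/2 = -½*(-392) = 196)
J(N) = (½ + N)/(5 + N) (J(N) = (N - ¼*(-2))/(N + 5) = (N + ½)/(5 + N) = (½ + N)/(5 + N))
-18*J(Y)*19 = -18*(½ + 196)/(5 + 196)*19 = -18*393/(201*2)*19 = -6*393/(67*2)*19 = -18*131/134*19 = -1179/67*19 = -22401/67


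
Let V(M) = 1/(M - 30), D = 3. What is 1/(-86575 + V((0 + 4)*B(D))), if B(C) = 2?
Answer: -22/1904651 ≈ -1.1551e-5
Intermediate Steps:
V(M) = 1/(-30 + M)
1/(-86575 + V((0 + 4)*B(D))) = 1/(-86575 + 1/(-30 + (0 + 4)*2)) = 1/(-86575 + 1/(-30 + 4*2)) = 1/(-86575 + 1/(-30 + 8)) = 1/(-86575 + 1/(-22)) = 1/(-86575 - 1/22) = 1/(-1904651/22) = -22/1904651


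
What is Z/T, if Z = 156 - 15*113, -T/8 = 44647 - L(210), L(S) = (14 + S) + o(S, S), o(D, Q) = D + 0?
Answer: 81/18616 ≈ 0.0043511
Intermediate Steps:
o(D, Q) = D
L(S) = 14 + 2*S (L(S) = (14 + S) + S = 14 + 2*S)
T = -353704 (T = -8*(44647 - (14 + 2*210)) = -8*(44647 - (14 + 420)) = -8*(44647 - 1*434) = -8*(44647 - 434) = -8*44213 = -353704)
Z = -1539 (Z = 156 - 1695 = -1539)
Z/T = -1539/(-353704) = -1539*(-1/353704) = 81/18616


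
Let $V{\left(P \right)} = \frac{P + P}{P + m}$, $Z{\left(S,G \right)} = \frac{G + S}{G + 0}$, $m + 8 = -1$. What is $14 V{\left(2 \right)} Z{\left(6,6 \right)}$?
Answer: $-16$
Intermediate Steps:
$m = -9$ ($m = -8 - 1 = -9$)
$Z{\left(S,G \right)} = \frac{G + S}{G}$
$V{\left(P \right)} = \frac{2 P}{-9 + P}$ ($V{\left(P \right)} = \frac{P + P}{P - 9} = \frac{2 P}{-9 + P}$)
$14 V{\left(2 \right)} Z{\left(6,6 \right)} = 14 \cdot 2 \cdot 2 \frac{1}{-9 + 2} \frac{6 + 6}{6} = 14 \cdot 2 \cdot 2 \frac{1}{-7} \cdot \frac{1}{6} \cdot 12 = 14 \cdot 2 \cdot 2 \left(- \frac{1}{7}\right) 2 = 14 \left(- \frac{4}{7}\right) 2 = \left(-8\right) 2 = -16$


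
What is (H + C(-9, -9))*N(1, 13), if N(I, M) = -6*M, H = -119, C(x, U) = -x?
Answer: 8580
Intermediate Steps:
(H + C(-9, -9))*N(1, 13) = (-119 - 1*(-9))*(-6*13) = (-119 + 9)*(-78) = -110*(-78) = 8580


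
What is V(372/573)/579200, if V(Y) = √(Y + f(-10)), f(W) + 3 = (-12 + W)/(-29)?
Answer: I*√48848441/3208188800 ≈ 2.1785e-6*I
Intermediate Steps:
f(W) = -75/29 - W/29 (f(W) = -3 + (-12 + W)/(-29) = -3 + (-12 + W)*(-1/29) = -3 + (12/29 - W/29) = -75/29 - W/29)
V(Y) = √(-65/29 + Y) (V(Y) = √(Y + (-75/29 - 1/29*(-10))) = √(Y + (-75/29 + 10/29)) = √(Y - 65/29) = √(-65/29 + Y))
V(372/573)/579200 = (√(-1885 + 841*(372/573))/29)/579200 = (√(-1885 + 841*(372*(1/573)))/29)*(1/579200) = (√(-1885 + 841*(124/191))/29)*(1/579200) = (√(-1885 + 104284/191)/29)*(1/579200) = (√(-255751/191)/29)*(1/579200) = ((I*√48848441/191)/29)*(1/579200) = (I*√48848441/5539)*(1/579200) = I*√48848441/3208188800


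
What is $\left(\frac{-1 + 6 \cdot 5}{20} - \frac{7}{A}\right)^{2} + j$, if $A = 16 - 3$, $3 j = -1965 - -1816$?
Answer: $- \frac{9903893}{202800} \approx -48.836$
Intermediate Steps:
$j = - \frac{149}{3}$ ($j = \frac{-1965 - -1816}{3} = \frac{-1965 + 1816}{3} = \frac{1}{3} \left(-149\right) = - \frac{149}{3} \approx -49.667$)
$A = 13$ ($A = 16 - 3 = 13$)
$\left(\frac{-1 + 6 \cdot 5}{20} - \frac{7}{A}\right)^{2} + j = \left(\frac{-1 + 6 \cdot 5}{20} - \frac{7}{13}\right)^{2} - \frac{149}{3} = \left(\left(-1 + 30\right) \frac{1}{20} - \frac{7}{13}\right)^{2} - \frac{149}{3} = \left(29 \cdot \frac{1}{20} - \frac{7}{13}\right)^{2} - \frac{149}{3} = \left(\frac{29}{20} - \frac{7}{13}\right)^{2} - \frac{149}{3} = \left(\frac{237}{260}\right)^{2} - \frac{149}{3} = \frac{56169}{67600} - \frac{149}{3} = - \frac{9903893}{202800}$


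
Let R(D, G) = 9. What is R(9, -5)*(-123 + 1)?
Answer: -1098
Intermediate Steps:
R(9, -5)*(-123 + 1) = 9*(-123 + 1) = 9*(-122) = -1098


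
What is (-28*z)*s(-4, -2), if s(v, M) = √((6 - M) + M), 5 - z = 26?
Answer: 588*√6 ≈ 1440.3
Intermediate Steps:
z = -21 (z = 5 - 1*26 = 5 - 26 = -21)
s(v, M) = √6
(-28*z)*s(-4, -2) = (-28*(-21))*√6 = 588*√6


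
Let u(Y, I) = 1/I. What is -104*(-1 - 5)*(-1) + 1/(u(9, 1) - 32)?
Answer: -19345/31 ≈ -624.03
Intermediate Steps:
-104*(-1 - 5)*(-1) + 1/(u(9, 1) - 32) = -104*(-1 - 5)*(-1) + 1/(1/1 - 32) = -(-624)*(-1) + 1/(1 - 32) = -104*6 + 1/(-31) = -624 - 1/31 = -19345/31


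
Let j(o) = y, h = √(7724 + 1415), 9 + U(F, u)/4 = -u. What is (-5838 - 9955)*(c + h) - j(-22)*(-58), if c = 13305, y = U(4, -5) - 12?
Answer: -210127489 - 15793*√9139 ≈ -2.1164e+8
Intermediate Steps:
U(F, u) = -36 - 4*u (U(F, u) = -36 + 4*(-u) = -36 - 4*u)
y = -28 (y = (-36 - 4*(-5)) - 12 = (-36 + 20) - 12 = -16 - 12 = -28)
h = √9139 ≈ 95.598
j(o) = -28
(-5838 - 9955)*(c + h) - j(-22)*(-58) = (-5838 - 9955)*(13305 + √9139) - (-28)*(-58) = -15793*(13305 + √9139) - 1*1624 = (-210125865 - 15793*√9139) - 1624 = -210127489 - 15793*√9139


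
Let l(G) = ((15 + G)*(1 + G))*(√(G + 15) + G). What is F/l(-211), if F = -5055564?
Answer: 88893667/153379310 + 421297*I/10955665 ≈ 0.57957 + 0.038455*I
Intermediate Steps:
l(G) = (1 + G)*(15 + G)*(G + √(15 + G)) (l(G) = ((1 + G)*(15 + G))*(√(15 + G) + G) = ((1 + G)*(15 + G))*(G + √(15 + G)) = (1 + G)*(15 + G)*(G + √(15 + G)))
F/l(-211) = -5055564/((-211)³ + 15*(-211) + 15*√(15 - 211) + 16*(-211)² + (-211)²*√(15 - 211) + 16*(-211)*√(15 - 211)) = -5055564/(-9393931 - 3165 + 15*√(-196) + 16*44521 + 44521*√(-196) + 16*(-211)*√(-196)) = -5055564/(-9393931 - 3165 + 15*(14*I) + 712336 + 44521*(14*I) + 16*(-211)*(14*I)) = -5055564/(-9393931 - 3165 + 210*I + 712336 + 623294*I - 47264*I) = -5055564*(-8684760 - 576240*I)/75757108795200 = -421297*(-8684760 - 576240*I)/6313092399600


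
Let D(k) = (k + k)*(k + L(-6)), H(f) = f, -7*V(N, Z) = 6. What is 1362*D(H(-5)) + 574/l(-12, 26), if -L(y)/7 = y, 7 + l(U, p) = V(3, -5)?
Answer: -27720718/55 ≈ -5.0401e+5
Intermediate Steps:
V(N, Z) = -6/7 (V(N, Z) = -⅐*6 = -6/7)
l(U, p) = -55/7 (l(U, p) = -7 - 6/7 = -55/7)
L(y) = -7*y
D(k) = 2*k*(42 + k) (D(k) = (k + k)*(k - 7*(-6)) = (2*k)*(k + 42) = (2*k)*(42 + k) = 2*k*(42 + k))
1362*D(H(-5)) + 574/l(-12, 26) = 1362*(2*(-5)*(42 - 5)) + 574/(-55/7) = 1362*(2*(-5)*37) + 574*(-7/55) = 1362*(-370) - 4018/55 = -503940 - 4018/55 = -27720718/55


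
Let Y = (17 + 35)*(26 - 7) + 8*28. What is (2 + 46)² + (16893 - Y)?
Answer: 17985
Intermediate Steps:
Y = 1212 (Y = 52*19 + 224 = 988 + 224 = 1212)
(2 + 46)² + (16893 - Y) = (2 + 46)² + (16893 - 1*1212) = 48² + (16893 - 1212) = 2304 + 15681 = 17985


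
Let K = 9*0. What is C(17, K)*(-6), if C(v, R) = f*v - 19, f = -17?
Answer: 1848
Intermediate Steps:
K = 0
C(v, R) = -19 - 17*v (C(v, R) = -17*v - 19 = -19 - 17*v)
C(17, K)*(-6) = (-19 - 17*17)*(-6) = (-19 - 289)*(-6) = -308*(-6) = 1848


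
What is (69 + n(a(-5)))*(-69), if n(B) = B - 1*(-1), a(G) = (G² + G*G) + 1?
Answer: -8349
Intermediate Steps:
a(G) = 1 + 2*G² (a(G) = (G² + G²) + 1 = 2*G² + 1 = 1 + 2*G²)
n(B) = 1 + B (n(B) = B + 1 = 1 + B)
(69 + n(a(-5)))*(-69) = (69 + (1 + (1 + 2*(-5)²)))*(-69) = (69 + (1 + (1 + 2*25)))*(-69) = (69 + (1 + (1 + 50)))*(-69) = (69 + (1 + 51))*(-69) = (69 + 52)*(-69) = 121*(-69) = -8349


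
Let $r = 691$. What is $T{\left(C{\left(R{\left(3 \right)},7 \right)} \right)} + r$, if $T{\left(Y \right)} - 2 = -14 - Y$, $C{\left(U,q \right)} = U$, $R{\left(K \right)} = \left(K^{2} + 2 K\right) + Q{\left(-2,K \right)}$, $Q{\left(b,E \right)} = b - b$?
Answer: $664$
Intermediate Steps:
$Q{\left(b,E \right)} = 0$
$R{\left(K \right)} = K^{2} + 2 K$ ($R{\left(K \right)} = \left(K^{2} + 2 K\right) + 0 = K^{2} + 2 K$)
$T{\left(Y \right)} = -12 - Y$ ($T{\left(Y \right)} = 2 - \left(14 + Y\right) = -12 - Y$)
$T{\left(C{\left(R{\left(3 \right)},7 \right)} \right)} + r = \left(-12 - 3 \left(2 + 3\right)\right) + 691 = \left(-12 - 3 \cdot 5\right) + 691 = \left(-12 - 15\right) + 691 = -27 + 691 = 664$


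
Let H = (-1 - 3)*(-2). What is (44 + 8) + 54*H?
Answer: 484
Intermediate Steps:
H = 8 (H = -4*(-2) = 8)
(44 + 8) + 54*H = (44 + 8) + 54*8 = 52 + 432 = 484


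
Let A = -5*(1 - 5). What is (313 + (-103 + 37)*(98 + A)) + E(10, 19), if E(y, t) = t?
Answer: -7456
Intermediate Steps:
A = 20 (A = -5*(-4) = 20)
(313 + (-103 + 37)*(98 + A)) + E(10, 19) = (313 + (-103 + 37)*(98 + 20)) + 19 = (313 - 66*118) + 19 = (313 - 7788) + 19 = -7475 + 19 = -7456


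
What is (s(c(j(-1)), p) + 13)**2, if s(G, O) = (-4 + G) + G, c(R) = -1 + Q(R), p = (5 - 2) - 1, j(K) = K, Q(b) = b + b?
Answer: 9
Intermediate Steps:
Q(b) = 2*b
p = 2 (p = 3 - 1 = 2)
c(R) = -1 + 2*R
s(G, O) = -4 + 2*G
(s(c(j(-1)), p) + 13)**2 = ((-4 + 2*(-1 + 2*(-1))) + 13)**2 = ((-4 + 2*(-1 - 2)) + 13)**2 = ((-4 + 2*(-3)) + 13)**2 = ((-4 - 6) + 13)**2 = (-10 + 13)**2 = 3**2 = 9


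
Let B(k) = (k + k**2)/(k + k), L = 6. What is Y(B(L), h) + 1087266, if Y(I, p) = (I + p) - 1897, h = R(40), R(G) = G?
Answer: 2170825/2 ≈ 1.0854e+6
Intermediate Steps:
B(k) = (k + k**2)/(2*k) (B(k) = (k + k**2)/((2*k)) = (k + k**2)*(1/(2*k)) = (k + k**2)/(2*k))
h = 40
Y(I, p) = -1897 + I + p
Y(B(L), h) + 1087266 = (-1897 + (1/2 + (1/2)*6) + 40) + 1087266 = (-1897 + (1/2 + 3) + 40) + 1087266 = (-1897 + 7/2 + 40) + 1087266 = -3707/2 + 1087266 = 2170825/2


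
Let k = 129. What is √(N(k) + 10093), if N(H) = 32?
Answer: 45*√5 ≈ 100.62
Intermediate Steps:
√(N(k) + 10093) = √(32 + 10093) = √10125 = 45*√5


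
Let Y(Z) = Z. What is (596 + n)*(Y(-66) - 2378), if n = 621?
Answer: -2974348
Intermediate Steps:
(596 + n)*(Y(-66) - 2378) = (596 + 621)*(-66 - 2378) = 1217*(-2444) = -2974348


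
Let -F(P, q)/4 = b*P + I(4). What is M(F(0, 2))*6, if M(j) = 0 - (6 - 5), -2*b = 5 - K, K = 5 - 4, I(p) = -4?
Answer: -6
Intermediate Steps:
K = 1
b = -2 (b = -(5 - 1*1)/2 = -(5 - 1)/2 = -½*4 = -2)
F(P, q) = 16 + 8*P (F(P, q) = -4*(-2*P - 4) = -4*(-4 - 2*P) = 16 + 8*P)
M(j) = -1 (M(j) = 0 - 1*1 = 0 - 1 = -1)
M(F(0, 2))*6 = -1*6 = -6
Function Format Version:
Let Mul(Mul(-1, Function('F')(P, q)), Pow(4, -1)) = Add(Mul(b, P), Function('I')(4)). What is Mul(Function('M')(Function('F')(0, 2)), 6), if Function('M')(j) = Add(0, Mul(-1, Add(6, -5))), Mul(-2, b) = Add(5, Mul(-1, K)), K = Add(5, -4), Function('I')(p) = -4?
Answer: -6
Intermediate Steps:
K = 1
b = -2 (b = Mul(Rational(-1, 2), Add(5, Mul(-1, 1))) = Mul(Rational(-1, 2), Add(5, -1)) = Mul(Rational(-1, 2), 4) = -2)
Function('F')(P, q) = Add(16, Mul(8, P)) (Function('F')(P, q) = Mul(-4, Add(Mul(-2, P), -4)) = Mul(-4, Add(-4, Mul(-2, P))) = Add(16, Mul(8, P)))
Function('M')(j) = -1 (Function('M')(j) = Add(0, Mul(-1, 1)) = Add(0, -1) = -1)
Mul(Function('M')(Function('F')(0, 2)), 6) = Mul(-1, 6) = -6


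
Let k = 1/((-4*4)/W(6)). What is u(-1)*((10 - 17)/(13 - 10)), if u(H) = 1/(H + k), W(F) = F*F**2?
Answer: 14/87 ≈ 0.16092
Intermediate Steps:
W(F) = F**3
k = -27/2 (k = 1/((-4*4)/(6**3)) = 1/(-16/216) = 1/(-16*1/216) = 1/(-2/27) = -27/2 ≈ -13.500)
u(H) = 1/(-27/2 + H) (u(H) = 1/(H - 27/2) = 1/(-27/2 + H))
u(-1)*((10 - 17)/(13 - 10)) = (2/(-27 + 2*(-1)))*((10 - 17)/(13 - 10)) = (2/(-27 - 2))*(-7/3) = (2/(-29))*(-7*1/3) = (2*(-1/29))*(-7/3) = -2/29*(-7/3) = 14/87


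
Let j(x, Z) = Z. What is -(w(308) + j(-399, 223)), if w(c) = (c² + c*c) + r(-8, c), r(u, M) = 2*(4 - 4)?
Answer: -189951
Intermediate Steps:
r(u, M) = 0 (r(u, M) = 2*0 = 0)
w(c) = 2*c² (w(c) = (c² + c*c) + 0 = (c² + c²) + 0 = 2*c² + 0 = 2*c²)
-(w(308) + j(-399, 223)) = -(2*308² + 223) = -(2*94864 + 223) = -(189728 + 223) = -1*189951 = -189951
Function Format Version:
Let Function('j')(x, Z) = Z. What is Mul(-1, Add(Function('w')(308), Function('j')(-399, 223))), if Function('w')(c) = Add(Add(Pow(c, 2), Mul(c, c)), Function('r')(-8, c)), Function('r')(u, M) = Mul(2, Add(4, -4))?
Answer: -189951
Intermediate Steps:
Function('r')(u, M) = 0 (Function('r')(u, M) = Mul(2, 0) = 0)
Function('w')(c) = Mul(2, Pow(c, 2)) (Function('w')(c) = Add(Add(Pow(c, 2), Mul(c, c)), 0) = Add(Add(Pow(c, 2), Pow(c, 2)), 0) = Add(Mul(2, Pow(c, 2)), 0) = Mul(2, Pow(c, 2)))
Mul(-1, Add(Function('w')(308), Function('j')(-399, 223))) = Mul(-1, Add(Mul(2, Pow(308, 2)), 223)) = Mul(-1, Add(Mul(2, 94864), 223)) = Mul(-1, Add(189728, 223)) = Mul(-1, 189951) = -189951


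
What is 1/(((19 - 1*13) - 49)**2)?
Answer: 1/1849 ≈ 0.00054083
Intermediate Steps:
1/(((19 - 1*13) - 49)**2) = 1/(((19 - 13) - 49)**2) = 1/((6 - 49)**2) = 1/((-43)**2) = 1/1849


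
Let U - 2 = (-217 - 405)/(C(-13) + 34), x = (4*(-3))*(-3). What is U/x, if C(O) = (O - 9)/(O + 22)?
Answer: -2515/5112 ≈ -0.49198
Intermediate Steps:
x = 36 (x = -12*(-3) = 36)
C(O) = (-9 + O)/(22 + O)
U = -2515/142 (U = 2 + (-217 - 405)/((-9 - 13)/(22 - 13) + 34) = 2 - 622/(-22/9 + 34) = 2 - 622/284/9 = 2 - 622*9/284 = 2 - 2799/142 = -2515/142 ≈ -17.711)
U/x = -2515/142/36 = -2515/142*1/36 = -2515/5112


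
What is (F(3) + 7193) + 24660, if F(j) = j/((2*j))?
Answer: 63707/2 ≈ 31854.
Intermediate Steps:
F(j) = ½ (F(j) = j*(1/(2*j)) = ½)
(F(3) + 7193) + 24660 = (½ + 7193) + 24660 = 14387/2 + 24660 = 63707/2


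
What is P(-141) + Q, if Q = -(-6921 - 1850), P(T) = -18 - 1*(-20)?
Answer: 8773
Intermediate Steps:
P(T) = 2 (P(T) = -18 + 20 = 2)
Q = 8771 (Q = -1*(-8771) = 8771)
P(-141) + Q = 2 + 8771 = 8773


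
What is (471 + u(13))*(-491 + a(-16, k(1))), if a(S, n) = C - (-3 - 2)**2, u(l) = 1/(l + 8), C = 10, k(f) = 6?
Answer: -5005352/21 ≈ -2.3835e+5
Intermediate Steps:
u(l) = 1/(8 + l)
a(S, n) = -15 (a(S, n) = 10 - (-3 - 2)**2 = 10 - 1*(-5)**2 = 10 - 1*25 = 10 - 25 = -15)
(471 + u(13))*(-491 + a(-16, k(1))) = (471 + 1/(8 + 13))*(-491 - 15) = (471 + 1/21)*(-506) = (9892/21)*(-506) = -5005352/21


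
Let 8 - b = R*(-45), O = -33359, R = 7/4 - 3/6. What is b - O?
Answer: 133693/4 ≈ 33423.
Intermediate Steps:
R = 5/4 (R = 7*(¼) - 3*⅙ = 7/4 - ½ = 5/4 ≈ 1.2500)
b = 257/4 (b = 8 - 5*(-45)/4 = 8 - 1*(-225/4) = 8 + 225/4 = 257/4 ≈ 64.250)
b - O = 257/4 - 1*(-33359) = 257/4 + 33359 = 133693/4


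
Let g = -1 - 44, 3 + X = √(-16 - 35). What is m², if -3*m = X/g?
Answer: (3 - I*√51)²/18225 ≈ -0.0023045 - 0.0023511*I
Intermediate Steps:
X = -3 + I*√51 (X = -3 + √(-16 - 35) = -3 + √(-51) = -3 + I*√51 ≈ -3.0 + 7.1414*I)
g = -45
m = -1/45 + I*√51/135 (m = -(-3 + I*√51)/(3*(-45)) = -(-3 + I*√51)*(-1)/(3*45) = -(1/15 - I*√51/45)/3 = -1/45 + I*√51/135 ≈ -0.022222 + 0.052899*I)
m² = (-1/45 + I*√51/135)²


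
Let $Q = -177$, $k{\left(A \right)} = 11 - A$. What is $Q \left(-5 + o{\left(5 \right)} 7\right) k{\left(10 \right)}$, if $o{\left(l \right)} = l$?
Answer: $-5310$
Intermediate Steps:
$Q \left(-5 + o{\left(5 \right)} 7\right) k{\left(10 \right)} = - 177 \left(-5 + 5 \cdot 7\right) \left(11 - 10\right) = - 177 \left(-5 + 35\right) \left(11 - 10\right) = \left(-177\right) 30 \cdot 1 = \left(-5310\right) 1 = -5310$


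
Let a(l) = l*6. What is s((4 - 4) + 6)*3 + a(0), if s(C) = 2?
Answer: 6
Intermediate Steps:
a(l) = 6*l
s((4 - 4) + 6)*3 + a(0) = 2*3 + 6*0 = 6 + 0 = 6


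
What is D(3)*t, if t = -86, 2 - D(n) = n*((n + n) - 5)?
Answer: 86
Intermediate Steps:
D(n) = 2 - n*(-5 + 2*n) (D(n) = 2 - n*((n + n) - 5) = 2 - n*(2*n - 5) = 2 - n*(-5 + 2*n))
D(3)*t = (2 - 2*3**2 + 5*3)*(-86) = (2 - 2*9 + 15)*(-86) = (2 - 18 + 15)*(-86) = -1*(-86) = 86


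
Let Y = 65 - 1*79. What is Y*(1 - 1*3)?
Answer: 28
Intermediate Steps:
Y = -14 (Y = 65 - 79 = -14)
Y*(1 - 1*3) = -14*(1 - 1*3) = -14*(1 - 3) = -14*(-2) = 28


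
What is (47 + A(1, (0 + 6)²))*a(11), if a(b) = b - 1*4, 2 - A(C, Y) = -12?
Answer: 427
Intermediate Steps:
A(C, Y) = 14 (A(C, Y) = 2 - 1*(-12) = 2 + 12 = 14)
a(b) = -4 + b (a(b) = b - 4 = -4 + b)
(47 + A(1, (0 + 6)²))*a(11) = (47 + 14)*(-4 + 11) = 61*7 = 427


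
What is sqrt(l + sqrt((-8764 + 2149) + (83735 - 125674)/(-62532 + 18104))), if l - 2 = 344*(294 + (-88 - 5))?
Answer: sqrt(34120909346216 + 22214*I*sqrt(3263783964067))/22214 ≈ 262.96 + 0.15464*I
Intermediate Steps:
l = 69146 (l = 2 + 344*(294 + (-88 - 5)) = 2 + 344*(294 - 93) = 2 + 344*201 = 2 + 69144 = 69146)
sqrt(l + sqrt((-8764 + 2149) + (83735 - 125674)/(-62532 + 18104))) = sqrt(69146 + sqrt((-8764 + 2149) + (83735 - 125674)/(-62532 + 18104))) = sqrt(69146 + sqrt(-6615 - 41939/(-44428))) = sqrt(69146 + sqrt(-6615 - 41939*(-1/44428))) = sqrt(69146 + sqrt(-6615 + 41939/44428)) = sqrt(69146 + sqrt(-293849281/44428)) = sqrt(69146 + I*sqrt(3263783964067)/22214)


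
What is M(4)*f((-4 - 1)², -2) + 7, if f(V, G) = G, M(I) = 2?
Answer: 3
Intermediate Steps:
M(4)*f((-4 - 1)², -2) + 7 = 2*(-2) + 7 = -4 + 7 = 3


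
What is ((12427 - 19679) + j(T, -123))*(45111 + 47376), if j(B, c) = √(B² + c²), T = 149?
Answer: -670715724 + 92487*√37330 ≈ -6.5285e+8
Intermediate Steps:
((12427 - 19679) + j(T, -123))*(45111 + 47376) = ((12427 - 19679) + √(149² + (-123)²))*(45111 + 47376) = (-7252 + √(22201 + 15129))*92487 = (-7252 + √37330)*92487 = -670715724 + 92487*√37330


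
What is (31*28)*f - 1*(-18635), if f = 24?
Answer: 39467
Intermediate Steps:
(31*28)*f - 1*(-18635) = (31*28)*24 - 1*(-18635) = 868*24 + 18635 = 20832 + 18635 = 39467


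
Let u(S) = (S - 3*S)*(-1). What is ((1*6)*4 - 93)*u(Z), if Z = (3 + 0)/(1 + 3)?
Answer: -207/2 ≈ -103.50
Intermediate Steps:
Z = ¾ (Z = 3/4 = 3*(¼) = ¾ ≈ 0.75000)
u(S) = 2*S (u(S) = -2*S*(-1) = 2*S)
((1*6)*4 - 93)*u(Z) = ((1*6)*4 - 93)*(2*(¾)) = (6*4 - 93)*(3/2) = (24 - 93)*(3/2) = -69*3/2 = -207/2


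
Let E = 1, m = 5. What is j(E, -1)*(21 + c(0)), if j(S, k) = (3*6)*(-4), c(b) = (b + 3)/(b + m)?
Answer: -7776/5 ≈ -1555.2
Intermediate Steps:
c(b) = (3 + b)/(5 + b) (c(b) = (b + 3)/(b + 5) = (3 + b)/(5 + b))
j(S, k) = -72 (j(S, k) = 18*(-4) = -72)
j(E, -1)*(21 + c(0)) = -72*(21 + (3 + 0)/(5 + 0)) = -72*(21 + 3/5) = -72*(21 + (⅕)*3) = -72*(21 + ⅗) = -72*108/5 = -7776/5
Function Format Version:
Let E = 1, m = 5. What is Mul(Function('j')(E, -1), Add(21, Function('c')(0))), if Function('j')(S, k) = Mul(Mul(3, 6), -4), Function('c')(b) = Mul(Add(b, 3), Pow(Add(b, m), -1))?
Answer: Rational(-7776, 5) ≈ -1555.2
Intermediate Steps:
Function('c')(b) = Mul(Pow(Add(5, b), -1), Add(3, b)) (Function('c')(b) = Mul(Add(b, 3), Pow(Add(b, 5), -1)) = Mul(Add(3, b), Pow(Add(5, b), -1)) = Mul(Pow(Add(5, b), -1), Add(3, b)))
Function('j')(S, k) = -72 (Function('j')(S, k) = Mul(18, -4) = -72)
Mul(Function('j')(E, -1), Add(21, Function('c')(0))) = Mul(-72, Add(21, Mul(Pow(Add(5, 0), -1), Add(3, 0)))) = Mul(-72, Add(21, Mul(Pow(5, -1), 3))) = Mul(-72, Add(21, Mul(Rational(1, 5), 3))) = Mul(-72, Add(21, Rational(3, 5))) = Mul(-72, Rational(108, 5)) = Rational(-7776, 5)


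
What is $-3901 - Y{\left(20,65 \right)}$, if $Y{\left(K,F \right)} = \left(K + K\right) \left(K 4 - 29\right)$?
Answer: $-5941$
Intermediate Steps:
$Y{\left(K,F \right)} = 2 K \left(-29 + 4 K\right)$ ($Y{\left(K,F \right)} = 2 K \left(4 K - 29\right) = 2 K \left(-29 + 4 K\right)$)
$-3901 - Y{\left(20,65 \right)} = -3901 - 2 \cdot 20 \left(-29 + 4 \cdot 20\right) = -3901 - 2 \cdot 20 \left(-29 + 80\right) = -3901 - 2 \cdot 20 \cdot 51 = -3901 - 2040 = -5941$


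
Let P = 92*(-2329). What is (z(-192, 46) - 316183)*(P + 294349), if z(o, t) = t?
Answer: -25316567097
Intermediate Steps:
P = -214268
(z(-192, 46) - 316183)*(P + 294349) = (46 - 316183)*(-214268 + 294349) = -316137*80081 = -25316567097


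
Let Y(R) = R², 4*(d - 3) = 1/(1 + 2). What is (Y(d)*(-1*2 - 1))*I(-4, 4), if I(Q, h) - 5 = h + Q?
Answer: -6845/48 ≈ -142.60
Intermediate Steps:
d = 37/12 (d = 3 + 1/(4*(1 + 2)) = 3 + (¼)/3 = 3 + (¼)*(⅓) = 3 + 1/12 = 37/12 ≈ 3.0833)
I(Q, h) = 5 + Q + h (I(Q, h) = 5 + (h + Q) = 5 + (Q + h) = 5 + Q + h)
(Y(d)*(-1*2 - 1))*I(-4, 4) = ((37/12)²*(-1*2 - 1))*(5 - 4 + 4) = (1369*(-2 - 1)/144)*5 = ((1369/144)*(-3))*5 = -1369/48*5 = -6845/48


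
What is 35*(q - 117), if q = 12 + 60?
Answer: -1575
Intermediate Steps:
q = 72
35*(q - 117) = 35*(72 - 117) = 35*(-45) = -1575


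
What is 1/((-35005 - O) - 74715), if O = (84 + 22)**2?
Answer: -1/120956 ≈ -8.2675e-6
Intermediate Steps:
O = 11236 (O = 106**2 = 11236)
1/((-35005 - O) - 74715) = 1/((-35005 - 1*11236) - 74715) = 1/((-35005 - 11236) - 74715) = 1/(-46241 - 74715) = 1/(-120956) = -1/120956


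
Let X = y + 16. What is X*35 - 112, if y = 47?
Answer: 2093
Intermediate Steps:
X = 63 (X = 47 + 16 = 63)
X*35 - 112 = 63*35 - 112 = 2205 - 112 = 2093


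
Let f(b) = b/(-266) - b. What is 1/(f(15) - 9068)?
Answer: -266/2416093 ≈ -0.00011010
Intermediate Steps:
f(b) = -267*b/266 (f(b) = b*(-1/266) - b = -b/266 - b = -267*b/266)
1/(f(15) - 9068) = 1/(-267/266*15 - 9068) = 1/(-4005/266 - 9068) = 1/(-2416093/266) = -266/2416093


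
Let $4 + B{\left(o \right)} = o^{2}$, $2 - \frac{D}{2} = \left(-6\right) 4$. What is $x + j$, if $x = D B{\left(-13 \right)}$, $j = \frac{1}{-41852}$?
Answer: $\frac{359090159}{41852} \approx 8580.0$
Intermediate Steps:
$D = 52$ ($D = 4 - 2 \left(\left(-6\right) 4\right) = 4 - -48 = 4 + 48 = 52$)
$B{\left(o \right)} = -4 + o^{2}$
$j = - \frac{1}{41852} \approx -2.3894 \cdot 10^{-5}$
$x = 8580$ ($x = 52 \left(-4 + \left(-13\right)^{2}\right) = 52 \left(-4 + 169\right) = 52 \cdot 165 = 8580$)
$x + j = 8580 - \frac{1}{41852} = \frac{359090159}{41852}$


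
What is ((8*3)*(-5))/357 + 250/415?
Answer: 2630/9877 ≈ 0.26628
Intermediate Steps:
((8*3)*(-5))/357 + 250/415 = (24*(-5))*(1/357) + 250*(1/415) = -120*1/357 + 50/83 = -40/119 + 50/83 = 2630/9877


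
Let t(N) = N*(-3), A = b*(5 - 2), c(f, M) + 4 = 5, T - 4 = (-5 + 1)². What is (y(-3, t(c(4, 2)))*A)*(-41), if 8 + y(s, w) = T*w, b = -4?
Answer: -33456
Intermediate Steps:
T = 20 (T = 4 + (-5 + 1)² = 4 + (-4)² = 4 + 16 = 20)
c(f, M) = 1 (c(f, M) = -4 + 5 = 1)
A = -12 (A = -4*(5 - 2) = -4*3 = -12)
t(N) = -3*N
y(s, w) = -8 + 20*w
(y(-3, t(c(4, 2)))*A)*(-41) = ((-8 + 20*(-3*1))*(-12))*(-41) = ((-8 + 20*(-3))*(-12))*(-41) = ((-8 - 60)*(-12))*(-41) = -68*(-12)*(-41) = 816*(-41) = -33456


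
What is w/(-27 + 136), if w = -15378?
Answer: -15378/109 ≈ -141.08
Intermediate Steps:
w/(-27 + 136) = -15378/(-27 + 136) = -15378/109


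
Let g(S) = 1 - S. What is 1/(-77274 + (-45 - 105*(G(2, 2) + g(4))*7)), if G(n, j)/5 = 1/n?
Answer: -2/153903 ≈ -1.2995e-5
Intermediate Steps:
G(n, j) = 5/n (G(n, j) = 5*(1/n) = 5/n)
1/(-77274 + (-45 - 105*(G(2, 2) + g(4))*7)) = 1/(-77274 + (-45 - 105*(5/2 + (1 - 1*4))*7)) = 1/(-77274 + (-45 - 105*(5*(1/2) + (1 - 4))*7)) = 1/(-77274 + (-45 - 105*(5/2 - 3)*7)) = 1/(-77274 + (-45 - (-105)*7/2)) = 1/(-77274 + (-45 - 105*(-7/2))) = 1/(-77274 + (-45 + 735/2)) = 1/(-77274 + 645/2) = 1/(-153903/2) = -2/153903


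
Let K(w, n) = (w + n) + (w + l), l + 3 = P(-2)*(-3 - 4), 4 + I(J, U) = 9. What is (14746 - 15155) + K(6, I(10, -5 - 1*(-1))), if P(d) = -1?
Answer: -388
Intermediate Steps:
I(J, U) = 5 (I(J, U) = -4 + 9 = 5)
l = 4 (l = -3 - (-3 - 4) = -3 - 1*(-7) = -3 + 7 = 4)
K(w, n) = 4 + n + 2*w (K(w, n) = (w + n) + (w + 4) = (n + w) + (4 + w) = 4 + n + 2*w)
(14746 - 15155) + K(6, I(10, -5 - 1*(-1))) = (14746 - 15155) + (4 + 5 + 2*6) = -409 + (4 + 5 + 12) = -409 + 21 = -388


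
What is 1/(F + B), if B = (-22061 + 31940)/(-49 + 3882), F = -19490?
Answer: -3833/74695291 ≈ -5.1315e-5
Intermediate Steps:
B = 9879/3833 ≈ 2.5774
1/(F + B) = 1/(-19490 + 9879/3833) = 1/(-74695291/3833) = -3833/74695291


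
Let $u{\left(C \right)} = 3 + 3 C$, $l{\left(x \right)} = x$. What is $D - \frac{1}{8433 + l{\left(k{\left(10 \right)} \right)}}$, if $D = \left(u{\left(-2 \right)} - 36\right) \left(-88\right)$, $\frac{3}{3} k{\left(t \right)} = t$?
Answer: $\frac{28976375}{8443} \approx 3432.0$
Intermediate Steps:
$k{\left(t \right)} = t$
$D = 3432$ ($D = \left(\left(3 + 3 \left(-2\right)\right) - 36\right) \left(-88\right) = \left(\left(3 - 6\right) - 36\right) \left(-88\right) = \left(-3 - 36\right) \left(-88\right) = \left(-39\right) \left(-88\right) = 3432$)
$D - \frac{1}{8433 + l{\left(k{\left(10 \right)} \right)}} = 3432 - \frac{1}{8433 + 10} = 3432 - \frac{1}{8443} = \frac{28976375}{8443}$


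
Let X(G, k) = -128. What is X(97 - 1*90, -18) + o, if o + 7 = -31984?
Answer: -32119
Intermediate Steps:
o = -31991 (o = -7 - 31984 = -31991)
X(97 - 1*90, -18) + o = -128 - 31991 = -32119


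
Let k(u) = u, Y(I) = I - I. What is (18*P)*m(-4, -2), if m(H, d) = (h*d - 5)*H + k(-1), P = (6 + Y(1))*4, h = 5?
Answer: 25488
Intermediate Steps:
Y(I) = 0
P = 24 (P = (6 + 0)*4 = 6*4 = 24)
m(H, d) = -1 + H*(-5 + 5*d) (m(H, d) = (5*d - 5)*H - 1 = (-5 + 5*d)*H - 1 = H*(-5 + 5*d) - 1 = -1 + H*(-5 + 5*d))
(18*P)*m(-4, -2) = (18*24)*(-1 - 5*(-4) + 5*(-4)*(-2)) = 432*(-1 + 20 + 40) = 432*59 = 25488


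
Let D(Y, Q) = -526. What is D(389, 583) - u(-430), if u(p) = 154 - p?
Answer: -1110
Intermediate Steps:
D(389, 583) - u(-430) = -526 - (154 - 1*(-430)) = -526 - (154 + 430) = -526 - 1*584 = -526 - 584 = -1110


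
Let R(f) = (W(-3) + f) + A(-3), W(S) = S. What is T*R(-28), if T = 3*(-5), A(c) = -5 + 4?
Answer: 480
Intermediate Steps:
A(c) = -1
T = -15
R(f) = -4 + f (R(f) = (-3 + f) - 1 = -4 + f)
T*R(-28) = -15*(-4 - 28) = -15*(-32) = 480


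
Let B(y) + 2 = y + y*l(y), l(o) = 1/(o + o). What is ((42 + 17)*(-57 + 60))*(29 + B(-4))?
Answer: 8319/2 ≈ 4159.5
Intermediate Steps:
l(o) = 1/(2*o)
B(y) = -3/2 + y (B(y) = -2 + (y + y*(1/(2*y))) = -2 + (y + 1/2) = -2 + (1/2 + y) = -3/2 + y)
((42 + 17)*(-57 + 60))*(29 + B(-4)) = ((42 + 17)*(-57 + 60))*(29 + (-3/2 - 4)) = (59*3)*(29 - 11/2) = 177*(47/2) = 8319/2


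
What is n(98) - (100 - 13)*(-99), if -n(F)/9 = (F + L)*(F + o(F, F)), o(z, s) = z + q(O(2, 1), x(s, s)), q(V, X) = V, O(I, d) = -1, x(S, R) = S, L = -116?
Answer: 40203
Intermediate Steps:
o(z, s) = -1 + z (o(z, s) = z - 1 = -1 + z)
n(F) = -9*(-1 + 2*F)*(-116 + F) (n(F) = -9*(F - 116)*(F + (-1 + F)) = -9*(-116 + F)*(-1 + 2*F) = -9*(-1 + 2*F)*(-116 + F))
n(98) - (100 - 13)*(-99) = (-1044 - 18*98² + 2097*98) - (100 - 13)*(-99) = (-1044 - 18*9604 + 205506) - 87*(-99) = (-1044 - 172872 + 205506) - 1*(-8613) = 31590 + 8613 = 40203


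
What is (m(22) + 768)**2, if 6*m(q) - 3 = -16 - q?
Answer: 20912329/36 ≈ 5.8090e+5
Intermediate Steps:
m(q) = -13/6 - q/6 (m(q) = 1/2 + (-16 - q)/6 = 1/2 + (-8/3 - q/6) = -13/6 - q/6)
(m(22) + 768)**2 = ((-13/6 - 1/6*22) + 768)**2 = ((-13/6 - 11/3) + 768)**2 = (-35/6 + 768)**2 = (4573/6)**2 = 20912329/36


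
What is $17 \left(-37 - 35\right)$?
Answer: $-1224$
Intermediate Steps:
$17 \left(-37 - 35\right) = 17 \left(-72\right) = -1224$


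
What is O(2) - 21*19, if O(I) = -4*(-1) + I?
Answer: -393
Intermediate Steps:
O(I) = 4 + I
O(2) - 21*19 = (4 + 2) - 21*19 = 6 - 399 = -393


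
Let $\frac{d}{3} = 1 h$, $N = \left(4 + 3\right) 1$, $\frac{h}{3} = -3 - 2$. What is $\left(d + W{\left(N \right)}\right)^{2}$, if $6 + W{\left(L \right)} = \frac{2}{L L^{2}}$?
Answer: $\frac{305935081}{117649} \approx 2600.4$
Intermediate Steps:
$h = -15$ ($h = 3 \left(-3 - 2\right) = 3 \left(-5\right) = -15$)
$N = 7$ ($N = 7 \cdot 1 = 7$)
$W{\left(L \right)} = -6 + \frac{2}{L^{3}}$ ($W{\left(L \right)} = -6 + \frac{2}{L L^{2}} = -6 + \frac{2}{L^{3}}$)
$d = -45$ ($d = 3 \cdot 1 \left(-15\right) = 3 \left(-15\right) = -45$)
$\left(d + W{\left(N \right)}\right)^{2} = \left(-45 - \left(6 - \frac{2}{343}\right)\right)^{2} = \left(-45 + \left(-6 + 2 \cdot \frac{1}{343}\right)\right)^{2} = \left(-45 + \left(-6 + \frac{2}{343}\right)\right)^{2} = \left(-45 - \frac{2056}{343}\right)^{2} = \left(- \frac{17491}{343}\right)^{2} = \frac{305935081}{117649}$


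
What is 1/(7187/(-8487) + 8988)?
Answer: 8487/76273969 ≈ 0.00011127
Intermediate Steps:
1/(7187/(-8487) + 8988) = 1/(7187*(-1/8487) + 8988) = 1/(-7187/8487 + 8988) = 1/(76273969/8487) = 8487/76273969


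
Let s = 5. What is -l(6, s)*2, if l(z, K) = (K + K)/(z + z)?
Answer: -5/3 ≈ -1.6667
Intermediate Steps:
l(z, K) = K/z (l(z, K) = (2*K)/((2*z)) = (2*K)*(1/(2*z)) = K/z)
-l(6, s)*2 = -5/6*2 = -1*⅚*2 = -⅚*2 = -5/3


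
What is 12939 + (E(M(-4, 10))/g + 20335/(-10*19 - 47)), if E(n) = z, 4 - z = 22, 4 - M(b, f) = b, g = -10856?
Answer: 16534819157/1286436 ≈ 12853.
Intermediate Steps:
M(b, f) = 4 - b
z = -18 (z = 4 - 1*22 = 4 - 22 = -18)
E(n) = -18
12939 + (E(M(-4, 10))/g + 20335/(-10*19 - 47)) = 12939 + (-18/(-10856) + 20335/(-10*19 - 47)) = 12939 + (-18*(-1/10856) + 20335/(-190 - 47)) = 12939 + (9/5428 + 20335/(-237)) = 12939 + (9/5428 + 20335*(-1/237)) = 12939 + (9/5428 - 20335/237) = 12939 - 110376247/1286436 = 16534819157/1286436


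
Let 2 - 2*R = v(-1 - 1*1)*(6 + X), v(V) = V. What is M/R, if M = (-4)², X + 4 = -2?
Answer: 16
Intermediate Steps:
X = -6 (X = -4 - 2 = -6)
R = 1 (R = 1 - (-1 - 1*1)*(6 - 6)/2 = 1 - (-1 - 1)*0/2 = 1 - (-1)*0 = 1 - ½*0 = 1 + 0 = 1)
M = 16
M/R = 16/1 = 1*16 = 16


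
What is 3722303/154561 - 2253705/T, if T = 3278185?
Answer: 2370812592310/101335910357 ≈ 23.396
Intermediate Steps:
3722303/154561 - 2253705/T = 3722303/154561 - 2253705/3278185 = 3722303*(1/154561) - 2253705*1/3278185 = 3722303/154561 - 450741/655637 = 2370812592310/101335910357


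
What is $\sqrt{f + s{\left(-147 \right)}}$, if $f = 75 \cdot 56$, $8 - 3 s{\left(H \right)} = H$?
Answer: $\frac{\sqrt{38265}}{3} \approx 65.205$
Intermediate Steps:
$s{\left(H \right)} = \frac{8}{3} - \frac{H}{3}$
$f = 4200$
$\sqrt{f + s{\left(-147 \right)}} = \sqrt{4200 + \left(\frac{8}{3} - -49\right)} = \sqrt{4200 + \left(\frac{8}{3} + 49\right)} = \sqrt{4200 + \frac{155}{3}} = \sqrt{\frac{12755}{3}} = \frac{\sqrt{38265}}{3}$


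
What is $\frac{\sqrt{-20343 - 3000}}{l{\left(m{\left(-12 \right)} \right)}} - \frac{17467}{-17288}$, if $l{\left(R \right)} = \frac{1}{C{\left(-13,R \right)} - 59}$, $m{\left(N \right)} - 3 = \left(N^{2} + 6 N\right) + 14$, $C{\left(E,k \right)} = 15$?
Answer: $\frac{17467}{17288} - 44 i \sqrt{23343} \approx 1.0104 - 6722.5 i$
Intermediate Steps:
$m{\left(N \right)} = 17 + N^{2} + 6 N$ ($m{\left(N \right)} = 3 + \left(\left(N^{2} + 6 N\right) + 14\right) = 3 + \left(14 + N^{2} + 6 N\right) = 17 + N^{2} + 6 N$)
$l{\left(R \right)} = - \frac{1}{44}$ ($l{\left(R \right)} = \frac{1}{15 - 59} = \frac{1}{-44} = - \frac{1}{44}$)
$\frac{\sqrt{-20343 - 3000}}{l{\left(m{\left(-12 \right)} \right)}} - \frac{17467}{-17288} = \frac{\sqrt{-20343 - 3000}}{- \frac{1}{44}} - \frac{17467}{-17288} = \sqrt{-23343} \left(-44\right) - - \frac{17467}{17288} = i \sqrt{23343} \left(-44\right) + \frac{17467}{17288} = - 44 i \sqrt{23343} + \frac{17467}{17288} = \frac{17467}{17288} - 44 i \sqrt{23343}$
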